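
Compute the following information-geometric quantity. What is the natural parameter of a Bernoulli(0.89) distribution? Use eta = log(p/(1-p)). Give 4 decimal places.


Natural parameter for Bernoulli: eta = log(p/(1-p)).
p = 0.89, 1-p = 0.11.
p/(1-p) = 8.090909.
eta = log(8.090909) = 2.0907

2.0907


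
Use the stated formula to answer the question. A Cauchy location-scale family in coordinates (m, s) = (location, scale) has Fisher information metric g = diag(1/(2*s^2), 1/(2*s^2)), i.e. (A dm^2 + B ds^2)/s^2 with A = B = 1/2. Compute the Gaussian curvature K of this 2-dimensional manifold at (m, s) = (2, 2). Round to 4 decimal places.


The metric has the form g = (A dm^2 + B ds^2)/s^2 with A = 1/2, B = 1/2.
Substitute u = sqrt(A/B)*m: g = B*(du^2 + ds^2)/s^2, i.e. B times the
Poincare upper half-plane metric, which has constant Gaussian curvature -1.
Scaling a 2D metric by a constant c divides the Gaussian curvature by c,
so K = -1/B = -1/(1/2) = -2.0000 everywhere (the point (m, s) = (2, 2) is irrelevant:
the curvature is constant).
The requested Gaussian curvature is K = -2.0000.

-2.0000


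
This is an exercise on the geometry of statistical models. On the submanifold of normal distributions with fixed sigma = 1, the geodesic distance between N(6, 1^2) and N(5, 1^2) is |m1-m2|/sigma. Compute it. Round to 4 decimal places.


On the fixed-variance normal subfamily, geodesic distance = |m1-m2|/sigma.
|6 - 5| = 1.
sigma = 1.
d = 1/1 = 1.0000

1.0000


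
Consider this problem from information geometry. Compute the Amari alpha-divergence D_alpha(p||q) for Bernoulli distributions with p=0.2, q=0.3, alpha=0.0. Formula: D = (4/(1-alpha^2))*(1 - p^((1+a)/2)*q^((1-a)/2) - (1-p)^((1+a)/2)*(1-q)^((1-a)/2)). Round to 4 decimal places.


Amari alpha-divergence:
D = (4/(1-alpha^2))*(1 - p^((1+a)/2)*q^((1-a)/2) - (1-p)^((1+a)/2)*(1-q)^((1-a)/2)).
alpha = 0.0, p = 0.2, q = 0.3.
e1 = (1+alpha)/2 = 0.5, e2 = (1-alpha)/2 = 0.5.
t1 = p^e1 * q^e2 = 0.2^0.5 * 0.3^0.5 = 0.244949.
t2 = (1-p)^e1 * (1-q)^e2 = 0.8^0.5 * 0.7^0.5 = 0.748331.
4/(1-alpha^2) = 4.0.
D = 4.0*(1 - 0.244949 - 0.748331) = 0.0269

0.0269


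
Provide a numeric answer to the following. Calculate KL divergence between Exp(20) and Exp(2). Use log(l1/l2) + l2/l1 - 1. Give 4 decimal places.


KL divergence for exponential family:
KL = log(l1/l2) + l2/l1 - 1.
log(20/2) = 2.302585.
2/20 = 0.1.
KL = 2.302585 + 0.1 - 1 = 1.4026

1.4026


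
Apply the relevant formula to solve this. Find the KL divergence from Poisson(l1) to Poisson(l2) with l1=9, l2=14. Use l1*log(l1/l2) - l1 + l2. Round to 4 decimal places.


KL divergence for Poisson:
KL = l1*log(l1/l2) - l1 + l2.
l1 = 9, l2 = 14.
log(9/14) = -0.441833.
l1*log(l1/l2) = 9 * -0.441833 = -3.976495.
KL = -3.976495 - 9 + 14 = 1.0235

1.0235


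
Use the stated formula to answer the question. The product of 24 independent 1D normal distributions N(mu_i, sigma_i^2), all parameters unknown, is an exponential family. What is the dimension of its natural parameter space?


Exponential family dimension calculation:
Each univariate normal has two natural parameters (mu/sigma^2 and -1/(2 sigma^2)).
With 24 independent components, dim = 2 * 24 = 48.

48


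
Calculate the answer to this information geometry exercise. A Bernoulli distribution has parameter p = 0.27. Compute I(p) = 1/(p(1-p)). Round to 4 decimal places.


For Bernoulli(p), Fisher information is I(p) = 1/(p*(1-p)).
p = 0.27, 1-p = 0.73.
p*(1-p) = 0.1971.
I(p) = 1/0.1971 = 5.0736

5.0736


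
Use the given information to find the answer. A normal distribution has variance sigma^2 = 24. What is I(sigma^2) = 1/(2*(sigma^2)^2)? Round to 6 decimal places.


Fisher information for variance: I(sigma^2) = 1/(2*sigma^4).
sigma^2 = 24, so sigma^4 = 576.
I = 1/(2*576) = 1/1152 = 0.000868

0.000868


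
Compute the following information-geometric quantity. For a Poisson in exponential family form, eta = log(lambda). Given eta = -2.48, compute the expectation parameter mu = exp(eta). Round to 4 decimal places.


Expectation parameter for Poisson exponential family:
mu = exp(eta).
eta = -2.48.
mu = exp(-2.48) = 0.0837

0.0837


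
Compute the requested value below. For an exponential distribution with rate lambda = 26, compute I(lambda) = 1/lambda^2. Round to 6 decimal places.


Fisher information for exponential: I(lambda) = 1/lambda^2.
lambda = 26, lambda^2 = 676.
I = 1/676 = 0.001479

0.001479


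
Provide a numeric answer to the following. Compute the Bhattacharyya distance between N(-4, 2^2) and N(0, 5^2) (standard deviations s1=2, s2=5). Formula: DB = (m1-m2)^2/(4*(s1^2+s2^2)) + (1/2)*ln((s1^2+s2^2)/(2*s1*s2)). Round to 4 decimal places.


Bhattacharyya distance between two Gaussians:
DB = (m1-m2)^2/(4*(s1^2+s2^2)) + (1/2)*ln((s1^2+s2^2)/(2*s1*s2)).
(m1-m2)^2 = (-4)^2 = 16.
s1^2+s2^2 = 4 + 25 = 29.
term1 = 16/116 = 0.137931.
term2 = 0.5*ln(29/20.0) = 0.185782.
DB = 0.137931 + 0.185782 = 0.3237

0.3237


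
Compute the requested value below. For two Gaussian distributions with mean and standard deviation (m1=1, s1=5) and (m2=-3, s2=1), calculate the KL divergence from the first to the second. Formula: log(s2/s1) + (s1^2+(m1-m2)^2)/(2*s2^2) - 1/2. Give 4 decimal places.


KL divergence between normal distributions:
KL = log(s2/s1) + (s1^2 + (m1-m2)^2)/(2*s2^2) - 1/2.
log(1/5) = -1.609438.
(5^2 + (1--3)^2)/(2*1^2) = (25 + 16)/2 = 20.5.
KL = -1.609438 + 20.5 - 0.5 = 18.3906

18.3906


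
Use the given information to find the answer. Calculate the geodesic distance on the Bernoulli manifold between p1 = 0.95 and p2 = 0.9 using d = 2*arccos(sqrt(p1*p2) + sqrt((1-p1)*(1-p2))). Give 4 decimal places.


Geodesic distance on Bernoulli manifold:
d(p1,p2) = 2*arccos(sqrt(p1*p2) + sqrt((1-p1)*(1-p2))).
sqrt(p1*p2) = sqrt(0.95*0.9) = 0.924662.
sqrt((1-p1)*(1-p2)) = sqrt(0.05*0.1) = 0.070711.
arg = 0.924662 + 0.070711 = 0.995373.
d = 2*arccos(0.995373) = 0.1925

0.1925


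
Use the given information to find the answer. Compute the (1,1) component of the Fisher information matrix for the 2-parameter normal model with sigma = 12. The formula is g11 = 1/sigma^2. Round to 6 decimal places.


For the 2-parameter normal family, the Fisher metric has:
  g11 = 1/sigma^2, g22 = 2/sigma^2.
sigma = 12, sigma^2 = 144.
g11 = 0.006944

0.006944


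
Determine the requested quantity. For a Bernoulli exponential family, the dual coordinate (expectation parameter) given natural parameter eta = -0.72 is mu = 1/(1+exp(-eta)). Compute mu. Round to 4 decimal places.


Dual coordinate (expectation parameter) for Bernoulli:
mu = 1/(1+exp(-eta)).
eta = -0.72.
exp(-eta) = exp(0.72) = 2.054433.
mu = 1/(1+2.054433) = 0.3274

0.3274


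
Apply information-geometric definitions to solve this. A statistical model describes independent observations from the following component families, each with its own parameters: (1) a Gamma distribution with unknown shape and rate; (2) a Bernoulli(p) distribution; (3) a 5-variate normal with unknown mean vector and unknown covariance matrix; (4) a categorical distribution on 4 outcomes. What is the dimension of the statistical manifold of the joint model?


The dimension of a statistical manifold equals the number of free
(independent) real parameters of the model. For a product of independent
blocks the parameter counts add.
- Gamma (shape, rate): 2.
- Bernoulli (p): 1.
- 5-variate normal: 5 (mean) + 5*6/2 = 15 (symmetric covariance) = 20.
- categorical on 4 outcomes (probabilities sum to 1): 4-1 = 3.
Total = 2 + 1 + 20 + 3 = 26.
Dimension = 26

26


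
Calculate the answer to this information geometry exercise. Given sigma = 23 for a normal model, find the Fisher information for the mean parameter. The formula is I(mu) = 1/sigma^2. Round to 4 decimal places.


The Fisher information for the mean of a normal distribution is I(mu) = 1/sigma^2.
sigma = 23, so sigma^2 = 529.
I(mu) = 1/529 = 0.0019

0.0019


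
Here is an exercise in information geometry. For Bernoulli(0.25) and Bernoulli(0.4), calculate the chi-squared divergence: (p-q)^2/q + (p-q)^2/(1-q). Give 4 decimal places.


Chi-squared divergence between Bernoulli distributions:
chi^2 = (p-q)^2/q + (p-q)^2/(1-q).
p = 0.25, q = 0.4, p-q = -0.15.
(p-q)^2 = 0.0225.
term1 = 0.0225/0.4 = 0.05625.
term2 = 0.0225/0.6 = 0.0375.
chi^2 = 0.05625 + 0.0375 = 0.0938

0.0938


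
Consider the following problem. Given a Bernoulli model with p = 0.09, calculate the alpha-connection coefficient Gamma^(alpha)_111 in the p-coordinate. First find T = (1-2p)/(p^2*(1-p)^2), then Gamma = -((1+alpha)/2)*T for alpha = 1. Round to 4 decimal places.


Skewness (Amari-Chentsov) tensor: T = (1-2p)/(p^2*(1-p)^2).
p = 0.09, 1-2p = 0.82, p^2 = 0.0081, (1-p)^2 = 0.8281.
T = 0.82/(0.0081 * 0.8281) = 122.249206.
In the p-coordinate, Gamma^(alpha) = Gamma^(0) - (alpha/2)*T with Gamma^(0) = (1/2)*g'(p) = -T/2,
so Gamma^(alpha) = -((1+alpha)/2)*T.
alpha = 1, -(1+alpha)/2 = -1.0.
Gamma = -1.0 * 122.249206 = -122.2492

-122.2492


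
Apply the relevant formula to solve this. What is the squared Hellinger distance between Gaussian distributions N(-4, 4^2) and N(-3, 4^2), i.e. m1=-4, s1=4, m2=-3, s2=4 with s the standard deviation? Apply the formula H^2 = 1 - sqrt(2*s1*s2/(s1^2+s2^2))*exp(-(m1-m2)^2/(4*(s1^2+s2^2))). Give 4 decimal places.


Squared Hellinger distance for Gaussians:
H^2 = 1 - sqrt(2*s1*s2/(s1^2+s2^2)) * exp(-(m1-m2)^2/(4*(s1^2+s2^2))).
s1^2 = 16, s2^2 = 16, s1^2+s2^2 = 32.
sqrt(2*4*4/(32)) = 1.0.
(m1-m2)^2 = (-1)^2 = 1.
exp(-1/(4*32)) = exp(-0.007812) = 0.992218.
H^2 = 1 - 1.0*0.992218 = 0.0078

0.0078


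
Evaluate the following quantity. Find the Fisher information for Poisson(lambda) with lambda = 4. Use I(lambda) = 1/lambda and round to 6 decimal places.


Fisher information for Poisson: I(lambda) = 1/lambda.
lambda = 4.
I(lambda) = 1/4 = 0.250000

0.250000


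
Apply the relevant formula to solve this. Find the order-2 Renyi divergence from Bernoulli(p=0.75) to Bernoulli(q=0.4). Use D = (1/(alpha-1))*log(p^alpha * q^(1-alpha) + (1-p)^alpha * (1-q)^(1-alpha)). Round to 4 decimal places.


Renyi divergence of order alpha between Bernoulli distributions:
D = (1/(alpha-1))*log(p^alpha * q^(1-alpha) + (1-p)^alpha * (1-q)^(1-alpha)).
alpha = 2, p = 0.75, q = 0.4.
p^alpha * q^(1-alpha) = 0.75^2 * 0.4^-1 = 1.40625.
(1-p)^alpha * (1-q)^(1-alpha) = 0.25^2 * 0.6^-1 = 0.104167.
sum = 1.40625 + 0.104167 = 1.510417.
D = (1/1)*log(1.510417) = 0.4124

0.4124


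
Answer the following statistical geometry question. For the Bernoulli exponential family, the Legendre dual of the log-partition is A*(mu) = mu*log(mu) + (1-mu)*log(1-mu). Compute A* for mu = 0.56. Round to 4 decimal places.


Legendre transform for Bernoulli:
A*(mu) = mu*log(mu) + (1-mu)*log(1-mu).
mu = 0.56, 1-mu = 0.44.
mu*log(mu) = 0.56*log(0.56) = -0.324698.
(1-mu)*log(1-mu) = 0.44*log(0.44) = -0.361231.
A* = -0.324698 + -0.361231 = -0.6859

-0.6859


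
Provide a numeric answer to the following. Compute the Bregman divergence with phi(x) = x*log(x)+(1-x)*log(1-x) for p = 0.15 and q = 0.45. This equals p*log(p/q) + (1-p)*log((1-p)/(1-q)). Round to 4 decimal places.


Bregman divergence with negative entropy generator:
D = p*log(p/q) + (1-p)*log((1-p)/(1-q)).
p = 0.15, q = 0.45.
p*log(p/q) = 0.15*log(0.15/0.45) = -0.164792.
(1-p)*log((1-p)/(1-q)) = 0.85*log(0.85/0.55) = 0.37002.
D = -0.164792 + 0.37002 = 0.2052

0.2052


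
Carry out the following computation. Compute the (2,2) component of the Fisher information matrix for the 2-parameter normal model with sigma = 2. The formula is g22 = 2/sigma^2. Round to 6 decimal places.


For the 2-parameter normal family, the Fisher metric has:
  g11 = 1/sigma^2, g22 = 2/sigma^2.
sigma = 2, sigma^2 = 4.
g22 = 0.500000

0.500000


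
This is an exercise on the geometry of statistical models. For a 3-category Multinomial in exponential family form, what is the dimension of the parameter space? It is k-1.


Exponential family dimension calculation:
For Multinomial with k=3 categories, dim = k-1 = 2.

2


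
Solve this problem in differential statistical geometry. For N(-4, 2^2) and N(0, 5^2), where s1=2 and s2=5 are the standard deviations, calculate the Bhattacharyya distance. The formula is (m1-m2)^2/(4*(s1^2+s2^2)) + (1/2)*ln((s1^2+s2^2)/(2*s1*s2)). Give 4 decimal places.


Bhattacharyya distance between two Gaussians:
DB = (m1-m2)^2/(4*(s1^2+s2^2)) + (1/2)*ln((s1^2+s2^2)/(2*s1*s2)).
(m1-m2)^2 = (-4)^2 = 16.
s1^2+s2^2 = 4 + 25 = 29.
term1 = 16/116 = 0.137931.
term2 = 0.5*ln(29/20.0) = 0.185782.
DB = 0.137931 + 0.185782 = 0.3237

0.3237


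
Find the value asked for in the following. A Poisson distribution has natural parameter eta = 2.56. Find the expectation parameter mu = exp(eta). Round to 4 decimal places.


Expectation parameter for Poisson exponential family:
mu = exp(eta).
eta = 2.56.
mu = exp(2.56) = 12.9358

12.9358


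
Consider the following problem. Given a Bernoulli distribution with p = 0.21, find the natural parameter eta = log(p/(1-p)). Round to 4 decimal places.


Natural parameter for Bernoulli: eta = log(p/(1-p)).
p = 0.21, 1-p = 0.79.
p/(1-p) = 0.265823.
eta = log(0.265823) = -1.3249

-1.3249


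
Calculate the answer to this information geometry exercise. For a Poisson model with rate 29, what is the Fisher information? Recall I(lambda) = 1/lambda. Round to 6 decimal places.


Fisher information for Poisson: I(lambda) = 1/lambda.
lambda = 29.
I(lambda) = 1/29 = 0.034483

0.034483


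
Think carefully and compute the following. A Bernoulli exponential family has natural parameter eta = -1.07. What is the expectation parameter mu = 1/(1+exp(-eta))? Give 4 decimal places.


Dual coordinate (expectation parameter) for Bernoulli:
mu = 1/(1+exp(-eta)).
eta = -1.07.
exp(-eta) = exp(1.07) = 2.915379.
mu = 1/(1+2.915379) = 0.2554

0.2554


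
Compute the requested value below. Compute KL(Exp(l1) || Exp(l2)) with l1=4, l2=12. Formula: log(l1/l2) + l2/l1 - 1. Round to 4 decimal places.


KL divergence for exponential family:
KL = log(l1/l2) + l2/l1 - 1.
log(4/12) = -1.098612.
12/4 = 3.0.
KL = -1.098612 + 3.0 - 1 = 0.9014

0.9014


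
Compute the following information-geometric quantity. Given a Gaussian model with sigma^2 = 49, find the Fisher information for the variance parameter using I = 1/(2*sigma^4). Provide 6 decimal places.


Fisher information for variance: I(sigma^2) = 1/(2*sigma^4).
sigma^2 = 49, so sigma^4 = 2401.
I = 1/(2*2401) = 1/4802 = 0.000208

0.000208


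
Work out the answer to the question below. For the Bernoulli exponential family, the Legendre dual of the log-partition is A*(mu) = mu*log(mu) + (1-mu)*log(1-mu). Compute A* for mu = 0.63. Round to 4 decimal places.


Legendre transform for Bernoulli:
A*(mu) = mu*log(mu) + (1-mu)*log(1-mu).
mu = 0.63, 1-mu = 0.37.
mu*log(mu) = 0.63*log(0.63) = -0.291082.
(1-mu)*log(1-mu) = 0.37*log(0.37) = -0.367873.
A* = -0.291082 + -0.367873 = -0.6590

-0.6590


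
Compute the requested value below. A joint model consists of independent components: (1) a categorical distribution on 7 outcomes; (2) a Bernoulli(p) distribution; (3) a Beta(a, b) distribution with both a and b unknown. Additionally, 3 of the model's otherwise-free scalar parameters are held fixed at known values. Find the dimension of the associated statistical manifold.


The dimension of a statistical manifold equals the number of free
(independent) real parameters of the model. For a product of independent
blocks the parameter counts add.
- categorical on 7 outcomes (probabilities sum to 1): 7-1 = 6.
- Bernoulli (p): 1.
- Beta (a, b): 2.
Total = 6 + 1 + 2 = 9.
3 parameter(s) fixed at known values: 9 - 3 = 6.
Dimension = 6

6


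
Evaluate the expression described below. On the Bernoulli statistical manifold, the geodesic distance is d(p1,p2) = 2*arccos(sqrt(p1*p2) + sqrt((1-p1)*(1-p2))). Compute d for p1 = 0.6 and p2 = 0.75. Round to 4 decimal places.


Geodesic distance on Bernoulli manifold:
d(p1,p2) = 2*arccos(sqrt(p1*p2) + sqrt((1-p1)*(1-p2))).
sqrt(p1*p2) = sqrt(0.6*0.75) = 0.67082.
sqrt((1-p1)*(1-p2)) = sqrt(0.4*0.25) = 0.316228.
arg = 0.67082 + 0.316228 = 0.987048.
d = 2*arccos(0.987048) = 0.3222

0.3222


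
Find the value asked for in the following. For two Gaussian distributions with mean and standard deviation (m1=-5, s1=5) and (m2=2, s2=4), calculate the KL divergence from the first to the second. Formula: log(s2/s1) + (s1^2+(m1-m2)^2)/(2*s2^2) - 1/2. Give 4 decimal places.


KL divergence between normal distributions:
KL = log(s2/s1) + (s1^2 + (m1-m2)^2)/(2*s2^2) - 1/2.
log(4/5) = -0.223144.
(5^2 + (-5-2)^2)/(2*4^2) = (25 + 49)/32 = 2.3125.
KL = -0.223144 + 2.3125 - 0.5 = 1.5894

1.5894


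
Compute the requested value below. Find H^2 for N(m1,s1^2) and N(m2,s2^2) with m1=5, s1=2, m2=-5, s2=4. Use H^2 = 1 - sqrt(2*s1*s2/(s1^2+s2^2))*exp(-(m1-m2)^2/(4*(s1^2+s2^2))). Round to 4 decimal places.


Squared Hellinger distance for Gaussians:
H^2 = 1 - sqrt(2*s1*s2/(s1^2+s2^2)) * exp(-(m1-m2)^2/(4*(s1^2+s2^2))).
s1^2 = 4, s2^2 = 16, s1^2+s2^2 = 20.
sqrt(2*2*4/(20)) = 0.894427.
(m1-m2)^2 = (10)^2 = 100.
exp(-100/(4*20)) = exp(-1.25) = 0.286505.
H^2 = 1 - 0.894427*0.286505 = 0.7437

0.7437


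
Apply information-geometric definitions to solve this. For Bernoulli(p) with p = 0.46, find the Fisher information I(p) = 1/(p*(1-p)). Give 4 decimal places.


For Bernoulli(p), Fisher information is I(p) = 1/(p*(1-p)).
p = 0.46, 1-p = 0.54.
p*(1-p) = 0.2484.
I(p) = 1/0.2484 = 4.0258

4.0258


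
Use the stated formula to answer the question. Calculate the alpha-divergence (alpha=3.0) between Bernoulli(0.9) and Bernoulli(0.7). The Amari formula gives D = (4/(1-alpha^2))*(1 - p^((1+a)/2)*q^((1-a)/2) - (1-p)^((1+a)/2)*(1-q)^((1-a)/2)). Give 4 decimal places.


Amari alpha-divergence:
D = (4/(1-alpha^2))*(1 - p^((1+a)/2)*q^((1-a)/2) - (1-p)^((1+a)/2)*(1-q)^((1-a)/2)).
alpha = 3.0, p = 0.9, q = 0.7.
e1 = (1+alpha)/2 = 2.0, e2 = (1-alpha)/2 = -1.0.
t1 = p^e1 * q^e2 = 0.9^2.0 * 0.7^-1.0 = 1.157143.
t2 = (1-p)^e1 * (1-q)^e2 = 0.1^2.0 * 0.3^-1.0 = 0.033333.
4/(1-alpha^2) = -0.5.
D = -0.5*(1 - 1.157143 - 0.033333) = 0.0952

0.0952


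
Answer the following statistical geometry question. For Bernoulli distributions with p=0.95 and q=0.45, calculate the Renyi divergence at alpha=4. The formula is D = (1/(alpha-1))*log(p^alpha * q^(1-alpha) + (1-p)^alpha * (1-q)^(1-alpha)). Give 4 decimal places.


Renyi divergence of order alpha between Bernoulli distributions:
D = (1/(alpha-1))*log(p^alpha * q^(1-alpha) + (1-p)^alpha * (1-q)^(1-alpha)).
alpha = 4, p = 0.95, q = 0.45.
p^alpha * q^(1-alpha) = 0.95^4 * 0.45^-3 = 8.93834.
(1-p)^alpha * (1-q)^(1-alpha) = 0.05^4 * 0.55^-3 = 3.8e-05.
sum = 8.93834 + 3.8e-05 = 8.938378.
D = (1/3)*log(8.938378) = 0.7301

0.7301


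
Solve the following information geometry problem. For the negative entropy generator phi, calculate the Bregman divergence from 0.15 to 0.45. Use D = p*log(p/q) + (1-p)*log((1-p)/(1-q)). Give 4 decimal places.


Bregman divergence with negative entropy generator:
D = p*log(p/q) + (1-p)*log((1-p)/(1-q)).
p = 0.15, q = 0.45.
p*log(p/q) = 0.15*log(0.15/0.45) = -0.164792.
(1-p)*log((1-p)/(1-q)) = 0.85*log(0.85/0.55) = 0.37002.
D = -0.164792 + 0.37002 = 0.2052

0.2052


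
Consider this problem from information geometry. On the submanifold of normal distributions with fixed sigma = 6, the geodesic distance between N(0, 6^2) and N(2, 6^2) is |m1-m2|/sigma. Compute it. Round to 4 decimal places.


On the fixed-variance normal subfamily, geodesic distance = |m1-m2|/sigma.
|0 - 2| = 2.
sigma = 6.
d = 2/6 = 0.3333

0.3333


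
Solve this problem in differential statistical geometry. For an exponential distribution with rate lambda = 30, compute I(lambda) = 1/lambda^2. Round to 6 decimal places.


Fisher information for exponential: I(lambda) = 1/lambda^2.
lambda = 30, lambda^2 = 900.
I = 1/900 = 0.001111

0.001111


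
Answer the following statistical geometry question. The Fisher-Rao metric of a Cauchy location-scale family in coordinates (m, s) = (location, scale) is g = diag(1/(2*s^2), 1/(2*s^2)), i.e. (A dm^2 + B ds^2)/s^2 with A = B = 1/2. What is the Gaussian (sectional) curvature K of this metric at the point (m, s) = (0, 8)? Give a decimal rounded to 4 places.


The metric has the form g = (A dm^2 + B ds^2)/s^2 with A = 1/2, B = 1/2.
Substitute u = sqrt(A/B)*m: g = B*(du^2 + ds^2)/s^2, i.e. B times the
Poincare upper half-plane metric, which has constant Gaussian curvature -1.
Scaling a 2D metric by a constant c divides the Gaussian curvature by c,
so K = -1/B = -1/(1/2) = -2.0000 everywhere (the point (m, s) = (0, 8) is irrelevant:
the curvature is constant).
The requested Gaussian curvature is K = -2.0000.

-2.0000


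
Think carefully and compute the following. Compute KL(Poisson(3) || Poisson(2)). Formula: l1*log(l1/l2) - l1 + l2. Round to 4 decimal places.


KL divergence for Poisson:
KL = l1*log(l1/l2) - l1 + l2.
l1 = 3, l2 = 2.
log(3/2) = 0.405465.
l1*log(l1/l2) = 3 * 0.405465 = 1.216395.
KL = 1.216395 - 3 + 2 = 0.2164

0.2164


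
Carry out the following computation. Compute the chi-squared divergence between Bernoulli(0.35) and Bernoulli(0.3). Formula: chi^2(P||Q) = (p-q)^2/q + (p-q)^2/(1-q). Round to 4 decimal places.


Chi-squared divergence between Bernoulli distributions:
chi^2 = (p-q)^2/q + (p-q)^2/(1-q).
p = 0.35, q = 0.3, p-q = 0.05.
(p-q)^2 = 0.0025.
term1 = 0.0025/0.3 = 0.008333.
term2 = 0.0025/0.7 = 0.003571.
chi^2 = 0.008333 + 0.003571 = 0.0119

0.0119


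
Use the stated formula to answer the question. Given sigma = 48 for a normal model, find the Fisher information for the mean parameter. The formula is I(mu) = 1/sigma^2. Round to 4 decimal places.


The Fisher information for the mean of a normal distribution is I(mu) = 1/sigma^2.
sigma = 48, so sigma^2 = 2304.
I(mu) = 1/2304 = 0.0004

0.0004


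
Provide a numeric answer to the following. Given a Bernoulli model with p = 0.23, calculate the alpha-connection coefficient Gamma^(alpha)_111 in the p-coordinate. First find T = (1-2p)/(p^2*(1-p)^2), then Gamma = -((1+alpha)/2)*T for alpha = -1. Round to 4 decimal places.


Skewness (Amari-Chentsov) tensor: T = (1-2p)/(p^2*(1-p)^2).
p = 0.23, 1-2p = 0.54, p^2 = 0.0529, (1-p)^2 = 0.5929.
T = 0.54/(0.0529 * 0.5929) = 17.216967.
In the p-coordinate, Gamma^(alpha) = Gamma^(0) - (alpha/2)*T with Gamma^(0) = (1/2)*g'(p) = -T/2,
so Gamma^(alpha) = -((1+alpha)/2)*T.
alpha = -1, -(1+alpha)/2 = 0.0.
Gamma = 0.0 * 17.216967 = 0.0000

0.0000


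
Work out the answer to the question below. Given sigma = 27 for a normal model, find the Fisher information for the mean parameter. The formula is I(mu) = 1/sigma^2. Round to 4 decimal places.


The Fisher information for the mean of a normal distribution is I(mu) = 1/sigma^2.
sigma = 27, so sigma^2 = 729.
I(mu) = 1/729 = 0.0014

0.0014


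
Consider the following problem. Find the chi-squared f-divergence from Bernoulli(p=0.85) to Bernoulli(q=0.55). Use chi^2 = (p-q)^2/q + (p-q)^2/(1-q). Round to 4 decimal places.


Chi-squared divergence between Bernoulli distributions:
chi^2 = (p-q)^2/q + (p-q)^2/(1-q).
p = 0.85, q = 0.55, p-q = 0.3.
(p-q)^2 = 0.09.
term1 = 0.09/0.55 = 0.163636.
term2 = 0.09/0.45 = 0.2.
chi^2 = 0.163636 + 0.2 = 0.3636

0.3636


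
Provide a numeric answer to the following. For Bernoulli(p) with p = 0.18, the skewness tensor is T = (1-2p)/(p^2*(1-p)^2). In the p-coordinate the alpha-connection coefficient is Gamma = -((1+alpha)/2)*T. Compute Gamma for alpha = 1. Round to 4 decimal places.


Skewness (Amari-Chentsov) tensor: T = (1-2p)/(p^2*(1-p)^2).
p = 0.18, 1-2p = 0.64, p^2 = 0.0324, (1-p)^2 = 0.6724.
T = 0.64/(0.0324 * 0.6724) = 29.376988.
In the p-coordinate, Gamma^(alpha) = Gamma^(0) - (alpha/2)*T with Gamma^(0) = (1/2)*g'(p) = -T/2,
so Gamma^(alpha) = -((1+alpha)/2)*T.
alpha = 1, -(1+alpha)/2 = -1.0.
Gamma = -1.0 * 29.376988 = -29.3770

-29.3770


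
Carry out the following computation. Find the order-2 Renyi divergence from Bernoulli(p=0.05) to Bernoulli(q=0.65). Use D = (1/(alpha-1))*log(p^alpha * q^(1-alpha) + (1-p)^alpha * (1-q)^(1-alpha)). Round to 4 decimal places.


Renyi divergence of order alpha between Bernoulli distributions:
D = (1/(alpha-1))*log(p^alpha * q^(1-alpha) + (1-p)^alpha * (1-q)^(1-alpha)).
alpha = 2, p = 0.05, q = 0.65.
p^alpha * q^(1-alpha) = 0.05^2 * 0.65^-1 = 0.003846.
(1-p)^alpha * (1-q)^(1-alpha) = 0.95^2 * 0.35^-1 = 2.578571.
sum = 0.003846 + 2.578571 = 2.582418.
D = (1/1)*log(2.582418) = 0.9487

0.9487


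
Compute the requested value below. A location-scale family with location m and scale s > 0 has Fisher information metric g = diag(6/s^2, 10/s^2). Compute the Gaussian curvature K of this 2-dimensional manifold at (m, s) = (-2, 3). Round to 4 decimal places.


The metric has the form g = (A dm^2 + B ds^2)/s^2 with A = 6, B = 10.
Substitute u = sqrt(A/B)*m: g = B*(du^2 + ds^2)/s^2, i.e. B times the
Poincare upper half-plane metric, which has constant Gaussian curvature -1.
Scaling a 2D metric by a constant c divides the Gaussian curvature by c,
so K = -1/B = -1/(10) = -0.1000 everywhere (the point (m, s) = (-2, 3) is irrelevant:
the curvature is constant).
The requested Gaussian curvature is K = -0.1000.

-0.1000


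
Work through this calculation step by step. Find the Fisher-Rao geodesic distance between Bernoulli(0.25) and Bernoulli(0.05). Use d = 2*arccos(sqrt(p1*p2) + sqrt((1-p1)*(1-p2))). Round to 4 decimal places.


Geodesic distance on Bernoulli manifold:
d(p1,p2) = 2*arccos(sqrt(p1*p2) + sqrt((1-p1)*(1-p2))).
sqrt(p1*p2) = sqrt(0.25*0.05) = 0.111803.
sqrt((1-p1)*(1-p2)) = sqrt(0.75*0.95) = 0.844097.
arg = 0.111803 + 0.844097 = 0.955901.
d = 2*arccos(0.955901) = 0.5962

0.5962


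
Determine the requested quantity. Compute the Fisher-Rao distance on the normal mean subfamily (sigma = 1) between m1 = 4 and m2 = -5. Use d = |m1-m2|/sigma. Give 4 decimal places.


On the fixed-variance normal subfamily, geodesic distance = |m1-m2|/sigma.
|4 - -5| = 9.
sigma = 1.
d = 9/1 = 9.0000

9.0000


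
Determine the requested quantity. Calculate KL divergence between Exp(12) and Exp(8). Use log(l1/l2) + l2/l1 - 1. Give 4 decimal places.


KL divergence for exponential family:
KL = log(l1/l2) + l2/l1 - 1.
log(12/8) = 0.405465.
8/12 = 0.666667.
KL = 0.405465 + 0.666667 - 1 = 0.0721

0.0721


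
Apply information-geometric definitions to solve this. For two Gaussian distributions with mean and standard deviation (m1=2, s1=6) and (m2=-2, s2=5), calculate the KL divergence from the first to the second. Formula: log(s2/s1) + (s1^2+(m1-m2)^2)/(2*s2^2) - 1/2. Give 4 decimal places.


KL divergence between normal distributions:
KL = log(s2/s1) + (s1^2 + (m1-m2)^2)/(2*s2^2) - 1/2.
log(5/6) = -0.182322.
(6^2 + (2--2)^2)/(2*5^2) = (36 + 16)/50 = 1.04.
KL = -0.182322 + 1.04 - 0.5 = 0.3577

0.3577


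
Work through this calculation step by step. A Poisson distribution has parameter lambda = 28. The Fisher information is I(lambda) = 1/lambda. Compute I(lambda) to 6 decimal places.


Fisher information for Poisson: I(lambda) = 1/lambda.
lambda = 28.
I(lambda) = 1/28 = 0.035714

0.035714


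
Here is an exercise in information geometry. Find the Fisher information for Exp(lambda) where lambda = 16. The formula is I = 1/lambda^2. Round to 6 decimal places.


Fisher information for exponential: I(lambda) = 1/lambda^2.
lambda = 16, lambda^2 = 256.
I = 1/256 = 0.003906

0.003906


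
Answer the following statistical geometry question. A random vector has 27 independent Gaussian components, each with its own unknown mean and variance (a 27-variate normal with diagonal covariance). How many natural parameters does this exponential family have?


Exponential family dimension calculation:
Each univariate normal has two natural parameters (mu/sigma^2 and -1/(2 sigma^2)).
With 27 independent components, dim = 2 * 27 = 54.

54


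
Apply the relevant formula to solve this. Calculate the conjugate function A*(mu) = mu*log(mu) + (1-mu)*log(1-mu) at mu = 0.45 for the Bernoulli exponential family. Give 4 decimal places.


Legendre transform for Bernoulli:
A*(mu) = mu*log(mu) + (1-mu)*log(1-mu).
mu = 0.45, 1-mu = 0.55.
mu*log(mu) = 0.45*log(0.45) = -0.359328.
(1-mu)*log(1-mu) = 0.55*log(0.55) = -0.32881.
A* = -0.359328 + -0.32881 = -0.6881

-0.6881


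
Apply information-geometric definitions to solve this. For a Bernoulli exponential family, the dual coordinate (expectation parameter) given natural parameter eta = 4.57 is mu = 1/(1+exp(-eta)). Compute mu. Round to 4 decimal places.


Dual coordinate (expectation parameter) for Bernoulli:
mu = 1/(1+exp(-eta)).
eta = 4.57.
exp(-eta) = exp(-4.57) = 0.010358.
mu = 1/(1+0.010358) = 0.9897

0.9897


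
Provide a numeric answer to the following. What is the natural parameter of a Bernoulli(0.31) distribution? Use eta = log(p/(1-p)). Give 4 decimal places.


Natural parameter for Bernoulli: eta = log(p/(1-p)).
p = 0.31, 1-p = 0.69.
p/(1-p) = 0.449275.
eta = log(0.449275) = -0.8001

-0.8001


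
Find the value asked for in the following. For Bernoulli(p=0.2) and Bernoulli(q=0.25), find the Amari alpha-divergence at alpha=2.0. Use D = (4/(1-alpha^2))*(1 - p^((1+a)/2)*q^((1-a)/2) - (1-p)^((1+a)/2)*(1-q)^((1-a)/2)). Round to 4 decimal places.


Amari alpha-divergence:
D = (4/(1-alpha^2))*(1 - p^((1+a)/2)*q^((1-a)/2) - (1-p)^((1+a)/2)*(1-q)^((1-a)/2)).
alpha = 2.0, p = 0.2, q = 0.25.
e1 = (1+alpha)/2 = 1.5, e2 = (1-alpha)/2 = -0.5.
t1 = p^e1 * q^e2 = 0.2^1.5 * 0.25^-0.5 = 0.178885.
t2 = (1-p)^e1 * (1-q)^e2 = 0.8^1.5 * 0.75^-0.5 = 0.826236.
4/(1-alpha^2) = -1.333333.
D = -1.333333*(1 - 0.178885 - 0.826236) = 0.0068

0.0068


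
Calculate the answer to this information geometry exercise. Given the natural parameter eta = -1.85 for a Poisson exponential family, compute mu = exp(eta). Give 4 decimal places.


Expectation parameter for Poisson exponential family:
mu = exp(eta).
eta = -1.85.
mu = exp(-1.85) = 0.1572

0.1572


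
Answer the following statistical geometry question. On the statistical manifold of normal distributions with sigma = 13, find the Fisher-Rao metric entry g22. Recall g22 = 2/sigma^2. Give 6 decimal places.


For the 2-parameter normal family, the Fisher metric has:
  g11 = 1/sigma^2, g22 = 2/sigma^2.
sigma = 13, sigma^2 = 169.
g22 = 0.011834

0.011834


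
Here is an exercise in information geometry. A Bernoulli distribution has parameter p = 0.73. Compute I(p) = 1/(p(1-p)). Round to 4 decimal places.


For Bernoulli(p), Fisher information is I(p) = 1/(p*(1-p)).
p = 0.73, 1-p = 0.27.
p*(1-p) = 0.1971.
I(p) = 1/0.1971 = 5.0736

5.0736


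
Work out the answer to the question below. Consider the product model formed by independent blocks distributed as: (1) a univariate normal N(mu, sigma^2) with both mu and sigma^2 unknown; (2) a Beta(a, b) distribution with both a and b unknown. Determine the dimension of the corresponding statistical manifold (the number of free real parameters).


The dimension of a statistical manifold equals the number of free
(independent) real parameters of the model. For a product of independent
blocks the parameter counts add.
- normal (mu, sigma^2): 2.
- Beta (a, b): 2.
Total = 2 + 2 = 4.
Dimension = 4

4


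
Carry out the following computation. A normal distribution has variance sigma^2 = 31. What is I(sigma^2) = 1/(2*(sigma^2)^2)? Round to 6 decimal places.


Fisher information for variance: I(sigma^2) = 1/(2*sigma^4).
sigma^2 = 31, so sigma^4 = 961.
I = 1/(2*961) = 1/1922 = 0.000520

0.000520


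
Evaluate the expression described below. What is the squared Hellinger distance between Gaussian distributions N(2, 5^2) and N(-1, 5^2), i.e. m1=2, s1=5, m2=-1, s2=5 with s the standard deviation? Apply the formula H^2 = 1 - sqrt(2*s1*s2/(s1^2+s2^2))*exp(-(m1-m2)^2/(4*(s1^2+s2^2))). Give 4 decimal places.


Squared Hellinger distance for Gaussians:
H^2 = 1 - sqrt(2*s1*s2/(s1^2+s2^2)) * exp(-(m1-m2)^2/(4*(s1^2+s2^2))).
s1^2 = 25, s2^2 = 25, s1^2+s2^2 = 50.
sqrt(2*5*5/(50)) = 1.0.
(m1-m2)^2 = (3)^2 = 9.
exp(-9/(4*50)) = exp(-0.045) = 0.955997.
H^2 = 1 - 1.0*0.955997 = 0.0440

0.0440


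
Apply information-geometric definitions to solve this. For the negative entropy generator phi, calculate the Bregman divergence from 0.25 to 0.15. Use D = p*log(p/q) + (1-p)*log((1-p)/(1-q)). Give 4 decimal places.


Bregman divergence with negative entropy generator:
D = p*log(p/q) + (1-p)*log((1-p)/(1-q)).
p = 0.25, q = 0.15.
p*log(p/q) = 0.25*log(0.25/0.15) = 0.127706.
(1-p)*log((1-p)/(1-q)) = 0.75*log(0.75/0.85) = -0.093872.
D = 0.127706 + -0.093872 = 0.0338

0.0338


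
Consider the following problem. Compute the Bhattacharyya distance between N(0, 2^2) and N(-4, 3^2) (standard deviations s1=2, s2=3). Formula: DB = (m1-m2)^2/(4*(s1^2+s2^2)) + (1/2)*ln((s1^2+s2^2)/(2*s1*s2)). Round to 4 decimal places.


Bhattacharyya distance between two Gaussians:
DB = (m1-m2)^2/(4*(s1^2+s2^2)) + (1/2)*ln((s1^2+s2^2)/(2*s1*s2)).
(m1-m2)^2 = (4)^2 = 16.
s1^2+s2^2 = 4 + 9 = 13.
term1 = 16/52 = 0.307692.
term2 = 0.5*ln(13/12.0) = 0.040021.
DB = 0.307692 + 0.040021 = 0.3477

0.3477


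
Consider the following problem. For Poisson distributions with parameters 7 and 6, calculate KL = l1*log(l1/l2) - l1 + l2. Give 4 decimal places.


KL divergence for Poisson:
KL = l1*log(l1/l2) - l1 + l2.
l1 = 7, l2 = 6.
log(7/6) = 0.154151.
l1*log(l1/l2) = 7 * 0.154151 = 1.079055.
KL = 1.079055 - 7 + 6 = 0.0791

0.0791


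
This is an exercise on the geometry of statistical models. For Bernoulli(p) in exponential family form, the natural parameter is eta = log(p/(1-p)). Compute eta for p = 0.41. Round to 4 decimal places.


Natural parameter for Bernoulli: eta = log(p/(1-p)).
p = 0.41, 1-p = 0.59.
p/(1-p) = 0.694915.
eta = log(0.694915) = -0.3640

-0.3640


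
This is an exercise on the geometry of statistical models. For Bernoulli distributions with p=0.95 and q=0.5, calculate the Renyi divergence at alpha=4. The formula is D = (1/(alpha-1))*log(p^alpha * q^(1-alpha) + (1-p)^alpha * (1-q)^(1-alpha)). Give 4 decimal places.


Renyi divergence of order alpha between Bernoulli distributions:
D = (1/(alpha-1))*log(p^alpha * q^(1-alpha) + (1-p)^alpha * (1-q)^(1-alpha)).
alpha = 4, p = 0.95, q = 0.5.
p^alpha * q^(1-alpha) = 0.95^4 * 0.5^-3 = 6.51605.
(1-p)^alpha * (1-q)^(1-alpha) = 0.05^4 * 0.5^-3 = 5e-05.
sum = 6.51605 + 5e-05 = 6.5161.
D = (1/3)*log(6.5161) = 0.6248

0.6248


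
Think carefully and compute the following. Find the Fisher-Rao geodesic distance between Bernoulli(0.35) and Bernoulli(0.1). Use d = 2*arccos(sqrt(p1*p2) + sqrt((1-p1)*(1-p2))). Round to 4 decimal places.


Geodesic distance on Bernoulli manifold:
d(p1,p2) = 2*arccos(sqrt(p1*p2) + sqrt((1-p1)*(1-p2))).
sqrt(p1*p2) = sqrt(0.35*0.1) = 0.187083.
sqrt((1-p1)*(1-p2)) = sqrt(0.65*0.9) = 0.764853.
arg = 0.187083 + 0.764853 = 0.951936.
d = 2*arccos(0.951936) = 0.6226

0.6226


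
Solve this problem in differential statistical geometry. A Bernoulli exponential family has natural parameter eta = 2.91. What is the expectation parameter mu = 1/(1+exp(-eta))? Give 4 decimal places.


Dual coordinate (expectation parameter) for Bernoulli:
mu = 1/(1+exp(-eta)).
eta = 2.91.
exp(-eta) = exp(-2.91) = 0.054476.
mu = 1/(1+0.054476) = 0.9483

0.9483


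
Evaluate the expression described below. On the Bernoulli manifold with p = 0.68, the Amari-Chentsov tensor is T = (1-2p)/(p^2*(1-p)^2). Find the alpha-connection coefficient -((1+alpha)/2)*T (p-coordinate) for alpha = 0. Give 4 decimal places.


Skewness (Amari-Chentsov) tensor: T = (1-2p)/(p^2*(1-p)^2).
p = 0.68, 1-2p = -0.36, p^2 = 0.4624, (1-p)^2 = 0.1024.
T = -0.36/(0.4624 * 0.1024) = -7.602995.
In the p-coordinate, Gamma^(alpha) = Gamma^(0) - (alpha/2)*T with Gamma^(0) = (1/2)*g'(p) = -T/2,
so Gamma^(alpha) = -((1+alpha)/2)*T.
alpha = 0, -(1+alpha)/2 = -0.5.
Gamma = -0.5 * -7.602995 = 3.8015

3.8015


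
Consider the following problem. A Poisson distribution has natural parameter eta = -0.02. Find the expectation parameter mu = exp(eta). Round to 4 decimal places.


Expectation parameter for Poisson exponential family:
mu = exp(eta).
eta = -0.02.
mu = exp(-0.02) = 0.9802

0.9802


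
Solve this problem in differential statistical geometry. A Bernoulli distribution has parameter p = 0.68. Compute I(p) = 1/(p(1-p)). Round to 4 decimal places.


For Bernoulli(p), Fisher information is I(p) = 1/(p*(1-p)).
p = 0.68, 1-p = 0.32.
p*(1-p) = 0.2176.
I(p) = 1/0.2176 = 4.5956

4.5956


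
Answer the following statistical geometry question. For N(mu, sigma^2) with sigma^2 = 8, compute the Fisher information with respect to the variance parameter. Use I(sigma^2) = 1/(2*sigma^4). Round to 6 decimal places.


Fisher information for variance: I(sigma^2) = 1/(2*sigma^4).
sigma^2 = 8, so sigma^4 = 64.
I = 1/(2*64) = 1/128 = 0.007813

0.007813


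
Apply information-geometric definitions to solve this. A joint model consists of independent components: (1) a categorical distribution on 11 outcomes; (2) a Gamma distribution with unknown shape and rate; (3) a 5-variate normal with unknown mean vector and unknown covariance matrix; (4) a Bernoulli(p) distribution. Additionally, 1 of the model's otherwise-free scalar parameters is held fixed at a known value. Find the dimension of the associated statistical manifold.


The dimension of a statistical manifold equals the number of free
(independent) real parameters of the model. For a product of independent
blocks the parameter counts add.
- categorical on 11 outcomes (probabilities sum to 1): 11-1 = 10.
- Gamma (shape, rate): 2.
- 5-variate normal: 5 (mean) + 5*6/2 = 15 (symmetric covariance) = 20.
- Bernoulli (p): 1.
Total = 10 + 2 + 20 + 1 = 33.
1 parameter(s) fixed at known values: 33 - 1 = 32.
Dimension = 32

32


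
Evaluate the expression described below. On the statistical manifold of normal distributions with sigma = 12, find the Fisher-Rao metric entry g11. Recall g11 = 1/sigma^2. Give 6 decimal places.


For the 2-parameter normal family, the Fisher metric has:
  g11 = 1/sigma^2, g22 = 2/sigma^2.
sigma = 12, sigma^2 = 144.
g11 = 0.006944

0.006944


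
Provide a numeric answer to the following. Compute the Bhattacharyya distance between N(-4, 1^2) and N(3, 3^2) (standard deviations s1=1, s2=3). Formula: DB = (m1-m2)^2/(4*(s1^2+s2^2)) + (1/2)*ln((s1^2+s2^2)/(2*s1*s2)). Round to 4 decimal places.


Bhattacharyya distance between two Gaussians:
DB = (m1-m2)^2/(4*(s1^2+s2^2)) + (1/2)*ln((s1^2+s2^2)/(2*s1*s2)).
(m1-m2)^2 = (-7)^2 = 49.
s1^2+s2^2 = 1 + 9 = 10.
term1 = 49/40 = 1.225.
term2 = 0.5*ln(10/6.0) = 0.255413.
DB = 1.225 + 0.255413 = 1.4804

1.4804


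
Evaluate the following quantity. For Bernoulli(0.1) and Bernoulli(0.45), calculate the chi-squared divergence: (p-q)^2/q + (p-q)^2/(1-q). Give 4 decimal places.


Chi-squared divergence between Bernoulli distributions:
chi^2 = (p-q)^2/q + (p-q)^2/(1-q).
p = 0.1, q = 0.45, p-q = -0.35.
(p-q)^2 = 0.1225.
term1 = 0.1225/0.45 = 0.272222.
term2 = 0.1225/0.55 = 0.222727.
chi^2 = 0.272222 + 0.222727 = 0.4949

0.4949


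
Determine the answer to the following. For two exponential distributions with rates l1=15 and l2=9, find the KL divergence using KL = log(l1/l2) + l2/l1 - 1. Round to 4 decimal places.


KL divergence for exponential family:
KL = log(l1/l2) + l2/l1 - 1.
log(15/9) = 0.510826.
9/15 = 0.6.
KL = 0.510826 + 0.6 - 1 = 0.1108

0.1108


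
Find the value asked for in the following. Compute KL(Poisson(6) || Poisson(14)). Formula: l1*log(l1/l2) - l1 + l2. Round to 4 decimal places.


KL divergence for Poisson:
KL = l1*log(l1/l2) - l1 + l2.
l1 = 6, l2 = 14.
log(6/14) = -0.847298.
l1*log(l1/l2) = 6 * -0.847298 = -5.083787.
KL = -5.083787 - 6 + 14 = 2.9162

2.9162


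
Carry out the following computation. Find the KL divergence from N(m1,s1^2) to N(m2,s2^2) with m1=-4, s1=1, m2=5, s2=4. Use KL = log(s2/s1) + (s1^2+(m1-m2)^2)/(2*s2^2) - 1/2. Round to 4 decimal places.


KL divergence between normal distributions:
KL = log(s2/s1) + (s1^2 + (m1-m2)^2)/(2*s2^2) - 1/2.
log(4/1) = 1.386294.
(1^2 + (-4-5)^2)/(2*4^2) = (1 + 81)/32 = 2.5625.
KL = 1.386294 + 2.5625 - 0.5 = 3.4488

3.4488
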